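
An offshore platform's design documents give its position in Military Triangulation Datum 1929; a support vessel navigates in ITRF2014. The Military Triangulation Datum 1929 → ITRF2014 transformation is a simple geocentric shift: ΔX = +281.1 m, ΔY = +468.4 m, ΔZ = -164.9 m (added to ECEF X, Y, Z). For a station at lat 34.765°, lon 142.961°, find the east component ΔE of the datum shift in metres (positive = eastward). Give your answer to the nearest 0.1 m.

ΔE = -543.2 m

At φ = 34.765°, λ = 142.961°: sin φ = 0.570212, cos φ = 0.821498, sin λ = 0.602358, cos λ = -0.798226.
ΔE = −sin λ·ΔX + cos λ·ΔY = −(0.602358)·(281.1) + (-0.798226)·(468.4) = -543.21 m.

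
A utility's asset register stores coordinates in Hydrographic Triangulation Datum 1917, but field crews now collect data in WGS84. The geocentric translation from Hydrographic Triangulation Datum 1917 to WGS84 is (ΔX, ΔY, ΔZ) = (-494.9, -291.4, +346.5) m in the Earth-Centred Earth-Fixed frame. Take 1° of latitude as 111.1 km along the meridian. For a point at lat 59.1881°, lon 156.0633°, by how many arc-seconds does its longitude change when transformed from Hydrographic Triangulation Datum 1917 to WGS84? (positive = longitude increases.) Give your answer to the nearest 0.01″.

sin φ = 0.858854, cos φ = 0.512221, sin λ = 0.405727, cos λ = -0.913994.
East component: ΔE = −sin λ·ΔX + cos λ·ΔY = −(0.405727)(-494.9) + (-0.913994)(-291.4) = 467.13 m.
1° of latitude spans 111100 m; at latitude φ, 1° of longitude spans that × cos φ = 56907.8 m, so Δλ = 467.13 / 56907.8 × 3600 = 29.551″.

Δλ = 29.55″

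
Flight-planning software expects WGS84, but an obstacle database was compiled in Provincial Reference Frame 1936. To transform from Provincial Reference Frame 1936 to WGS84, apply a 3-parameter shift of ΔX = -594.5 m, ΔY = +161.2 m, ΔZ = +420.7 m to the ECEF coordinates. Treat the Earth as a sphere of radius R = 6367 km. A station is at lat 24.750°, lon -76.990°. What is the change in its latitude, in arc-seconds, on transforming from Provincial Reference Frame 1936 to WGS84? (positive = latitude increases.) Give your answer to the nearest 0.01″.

Δφ = 16.32″

sin φ = 0.418660, cos φ = 0.908143, sin λ = -0.974331, cos λ = 0.225121.
North component: ΔN = −sin φ cos λ·ΔX − sin φ sin λ·ΔY + cos φ·ΔZ = −(0.418660)(0.225121)(-594.5) − (0.418660)(-0.974331)(161.2) + (0.908143)(420.7) = 503.84 m.
1° of latitude spans πR/180 = 111125 m, so Δφ = 503.84 / 111125 × 3600 = 16.322″.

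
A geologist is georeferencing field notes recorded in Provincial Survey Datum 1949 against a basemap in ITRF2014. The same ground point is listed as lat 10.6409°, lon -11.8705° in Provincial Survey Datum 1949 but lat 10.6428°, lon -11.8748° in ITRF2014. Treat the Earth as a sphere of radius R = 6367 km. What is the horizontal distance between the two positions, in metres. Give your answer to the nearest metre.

Δφ = 10.6428° − 10.6409° = +0.0019°; Δλ = -11.8748° − -11.8705° = -0.0043°.
1° along a meridian = πR/180 = 111125 m.
ΔN = Δφ × 111125 = 211.1 m; ΔE = Δλ × 111125 × cos(10.6409°) = -0.0043 × 111125 × 0.982804 = -469.6 m.
Distance = √(ΔE² + ΔN²) = √((-469.6)² + 211.1²) = 514.9 m.

515 m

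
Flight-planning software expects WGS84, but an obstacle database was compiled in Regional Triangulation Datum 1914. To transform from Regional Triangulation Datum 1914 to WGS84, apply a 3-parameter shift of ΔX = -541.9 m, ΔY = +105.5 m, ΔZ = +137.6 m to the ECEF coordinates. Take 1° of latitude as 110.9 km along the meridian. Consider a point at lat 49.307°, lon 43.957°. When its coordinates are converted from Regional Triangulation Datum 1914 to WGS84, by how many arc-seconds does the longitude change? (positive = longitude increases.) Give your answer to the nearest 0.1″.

sin φ = 0.758214, cos φ = 0.652006, sin λ = 0.694118, cos λ = 0.719861.
East component: ΔE = −sin λ·ΔX + cos λ·ΔY = −(0.694118)(-541.9) + (0.719861)(105.5) = 452.09 m.
1° of latitude spans 110900 m; at latitude φ, 1° of longitude spans that × cos φ = 72307.4 m, so Δλ = 452.09 / 72307.4 × 3600 = 22.508″.

Δλ = 22.5″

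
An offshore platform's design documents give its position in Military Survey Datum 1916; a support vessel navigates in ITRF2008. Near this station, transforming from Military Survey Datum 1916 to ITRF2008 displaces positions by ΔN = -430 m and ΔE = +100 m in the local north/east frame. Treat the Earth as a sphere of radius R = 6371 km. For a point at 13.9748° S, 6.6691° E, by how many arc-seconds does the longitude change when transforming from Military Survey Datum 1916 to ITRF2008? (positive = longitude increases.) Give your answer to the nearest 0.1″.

Δλ = 3.3″

At latitude -13.9748°, cos φ = 0.970402.
One radian of longitude at latitude φ spans R cos φ, so Δλ = ΔE / (R cos φ) = 100.0 / (6371000 × 0.970402) = 1.6175e-05 rad = 3.336″.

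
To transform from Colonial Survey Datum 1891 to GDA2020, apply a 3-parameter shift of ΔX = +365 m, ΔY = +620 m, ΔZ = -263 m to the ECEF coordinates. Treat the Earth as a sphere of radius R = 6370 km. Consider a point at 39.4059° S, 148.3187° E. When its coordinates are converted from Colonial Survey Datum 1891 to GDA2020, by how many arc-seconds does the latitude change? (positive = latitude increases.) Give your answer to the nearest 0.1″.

sin φ = -0.634810, cos φ = 0.772668, sin λ = 0.525194, cos λ = -0.850983.
North component: ΔN = −sin φ cos λ·ΔX − sin φ sin λ·ΔY + cos φ·ΔZ = −(-0.634810)(-0.850983)(365) − (-0.634810)(0.525194)(620) + (0.772668)(-263) = -193.68 m.
1° of latitude spans πR/180 = 111177 m, so Δφ = -193.68 / 111177 × 3600 = -6.272″.

Δφ = -6.3″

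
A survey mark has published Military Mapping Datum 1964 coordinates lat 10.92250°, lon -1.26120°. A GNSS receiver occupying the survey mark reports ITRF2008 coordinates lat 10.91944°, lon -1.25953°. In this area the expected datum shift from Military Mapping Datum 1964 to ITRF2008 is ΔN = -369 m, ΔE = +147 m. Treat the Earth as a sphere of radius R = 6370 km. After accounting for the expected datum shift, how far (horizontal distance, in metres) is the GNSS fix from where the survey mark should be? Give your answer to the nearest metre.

Observed coordinate differences: Δφ = -0.00306°, Δλ = +0.00167°.
Converting to metres (1° lat = 111177 m, cos φ = 0.981884): observed ΔN = -340.2 m, observed ΔE = 182.3 m.
Subtracting the expected shift leaves a residual of -340.2 − (-369) = 28.8 m north and 182.3 − (147) = 35.3 m east.
Residual distance = √(28.8² + 35.3²) = 45.6 m.

46 m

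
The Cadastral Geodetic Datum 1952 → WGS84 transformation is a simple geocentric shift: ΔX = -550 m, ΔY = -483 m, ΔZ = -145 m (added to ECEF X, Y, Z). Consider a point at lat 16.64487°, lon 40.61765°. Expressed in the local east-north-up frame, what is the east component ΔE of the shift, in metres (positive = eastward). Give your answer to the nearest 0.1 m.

At φ = 16.64487°, λ = 40.61765°: sin φ = 0.286439, cos φ = 0.958099, sin λ = 0.651008, cos λ = 0.759071.
ΔE = −sin λ·ΔX + cos λ·ΔY = −(0.651008)·(-550) + (0.759071)·(-483) = -8.58 m.

ΔE = -8.6 m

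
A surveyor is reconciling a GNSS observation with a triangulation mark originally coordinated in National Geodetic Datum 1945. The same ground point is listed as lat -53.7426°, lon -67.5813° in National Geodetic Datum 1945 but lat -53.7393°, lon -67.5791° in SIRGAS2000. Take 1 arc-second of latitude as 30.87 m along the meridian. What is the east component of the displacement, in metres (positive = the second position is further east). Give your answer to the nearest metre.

ΔE = 145 m

Δφ = -53.7393° − -53.7426° = +0.0033°; Δλ = -67.5791° − -67.5813° = +0.0022°.
1° of latitude = 3600 × 30.87 = 111132 m.
ΔN = Δφ × 111132 = 366.7 m; ΔE = Δλ × 111132 × cos(-53.7426°) = +0.0022 × 111132 × 0.591414 = 144.6 m.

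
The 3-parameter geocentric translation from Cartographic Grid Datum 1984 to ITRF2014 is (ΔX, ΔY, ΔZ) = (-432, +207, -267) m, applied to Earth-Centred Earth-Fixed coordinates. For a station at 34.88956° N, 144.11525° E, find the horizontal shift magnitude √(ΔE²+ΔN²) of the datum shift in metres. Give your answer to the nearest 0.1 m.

496.0 m

At φ = 34.88956°, λ = 144.11525°: sin φ = 0.571996, cos φ = 0.820256, sin λ = 0.586157, cos λ = -0.810198.
ΔE = −sin λ·ΔX + cos λ·ΔY = −(0.586157)·(-432) + (-0.810198)·(207) = 85.51 m.
ΔN = −sin φ cos λ·ΔX − sin φ sin λ·ΔY + cos φ·ΔZ = −(0.571996)(-0.810198)(-432) − (0.571996)(0.586157)(207) + (0.820256)(-267) = -488.61 m.
Horizontal magnitude = √(ΔE² + ΔN²) = √(85.51² + (-488.61)²) = 496.04 m.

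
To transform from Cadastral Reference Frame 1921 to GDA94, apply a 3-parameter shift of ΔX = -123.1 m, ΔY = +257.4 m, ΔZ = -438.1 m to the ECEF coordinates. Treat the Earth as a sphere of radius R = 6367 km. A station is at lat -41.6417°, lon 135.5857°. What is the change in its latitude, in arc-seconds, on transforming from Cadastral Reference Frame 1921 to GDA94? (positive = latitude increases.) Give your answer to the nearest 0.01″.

Δφ = -4.84″

sin φ = -0.664470, cos φ = 0.747315, sin λ = 0.699842, cos λ = -0.714298.
North component: ΔN = −sin φ cos λ·ΔX − sin φ sin λ·ΔY + cos φ·ΔZ = −(-0.664470)(-0.714298)(-123.1) − (-0.664470)(0.699842)(257.4) + (0.747315)(-438.1) = -149.27 m.
1° of latitude spans πR/180 = 111125 m, so Δφ = -149.27 / 111125 × 3600 = -4.836″.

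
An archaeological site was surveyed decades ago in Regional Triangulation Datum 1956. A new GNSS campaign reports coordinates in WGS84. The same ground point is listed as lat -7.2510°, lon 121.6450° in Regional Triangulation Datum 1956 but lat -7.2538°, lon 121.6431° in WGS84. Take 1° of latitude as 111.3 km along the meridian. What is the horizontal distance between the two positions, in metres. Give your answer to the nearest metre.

376 m

Δφ = -7.2538° − -7.2510° = -0.0028°; Δλ = 121.6431° − 121.6450° = -0.0019°.
ΔN = Δφ × 111300 = -311.6 m; ΔE = Δλ × 111300 × cos(-7.2510°) = -0.0019 × 111300 × 0.992003 = -209.8 m.
Distance = √(ΔE² + ΔN²) = √((-209.8)² + (-311.6)²) = 375.7 m.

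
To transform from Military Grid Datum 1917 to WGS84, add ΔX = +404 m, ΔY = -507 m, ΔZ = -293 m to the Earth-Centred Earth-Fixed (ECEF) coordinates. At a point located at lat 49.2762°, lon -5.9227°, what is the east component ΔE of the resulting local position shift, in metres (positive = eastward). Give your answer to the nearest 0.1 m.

The local east axis at (φ, λ) is (−sin λ, cos λ, 0), so ΔE = −sin(-5.9227°)·404 + cos(-5.9227°)·(-507) = -462.61 m.

ΔE = -462.6 m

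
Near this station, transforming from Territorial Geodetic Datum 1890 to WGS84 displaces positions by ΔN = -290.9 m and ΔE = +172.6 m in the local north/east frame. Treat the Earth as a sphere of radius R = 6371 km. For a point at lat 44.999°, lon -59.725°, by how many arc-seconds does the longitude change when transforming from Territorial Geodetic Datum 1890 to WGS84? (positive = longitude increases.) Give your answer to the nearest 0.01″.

At latitude 44.999°, cos φ = 0.707119.
One radian of longitude at latitude φ spans R cos φ, so Δλ = ΔE / (R cos φ) = 172.6 / (6371000 × 0.707119) = 3.8313e-05 rad = 7.903″.

Δλ = 7.90″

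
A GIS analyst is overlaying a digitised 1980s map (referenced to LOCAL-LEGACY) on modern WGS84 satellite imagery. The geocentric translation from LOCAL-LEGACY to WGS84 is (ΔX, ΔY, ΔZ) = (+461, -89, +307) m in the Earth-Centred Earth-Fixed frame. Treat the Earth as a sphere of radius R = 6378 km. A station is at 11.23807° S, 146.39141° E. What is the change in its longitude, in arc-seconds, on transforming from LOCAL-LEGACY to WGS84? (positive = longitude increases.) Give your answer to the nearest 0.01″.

Δλ = -5.97″

sin φ = -0.194886, cos φ = 0.980826, sin λ = 0.553516, cos λ = -0.832838.
East component: ΔE = −sin λ·ΔX + cos λ·ΔY = −(0.553516)(461) + (-0.832838)(-89) = -181.05 m.
1° of latitude spans πR/180 = 111317 m; at latitude φ, 1° of longitude spans that × cos φ = 109182.7 m, so Δλ = -181.05 / 109182.7 × 3600 = -5.970″.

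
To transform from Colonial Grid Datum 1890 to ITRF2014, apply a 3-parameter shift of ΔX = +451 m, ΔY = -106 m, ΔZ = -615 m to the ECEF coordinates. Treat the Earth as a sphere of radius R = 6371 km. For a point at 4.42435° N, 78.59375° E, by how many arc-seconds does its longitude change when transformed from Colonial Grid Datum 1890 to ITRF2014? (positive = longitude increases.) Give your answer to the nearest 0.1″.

Δλ = -15.0″

sin φ = 0.077143, cos φ = 0.997020, sin λ = 0.980250, cos λ = 0.197764.
East component: ΔE = −sin λ·ΔX + cos λ·ΔY = −(0.980250)(451) + (0.197764)(-106) = -463.06 m.
1° of latitude spans πR/180 = 111195 m; at latitude φ, 1° of longitude spans that × cos φ = 110863.6 m, so Δλ = -463.06 / 110863.6 × 3600 = -15.037″.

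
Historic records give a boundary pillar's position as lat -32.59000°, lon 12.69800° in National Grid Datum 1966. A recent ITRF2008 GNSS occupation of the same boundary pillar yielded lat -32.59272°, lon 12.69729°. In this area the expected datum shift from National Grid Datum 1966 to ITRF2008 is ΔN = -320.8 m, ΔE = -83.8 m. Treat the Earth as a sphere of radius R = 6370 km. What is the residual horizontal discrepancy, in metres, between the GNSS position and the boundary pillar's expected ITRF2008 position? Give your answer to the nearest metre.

Observed coordinate differences: Δφ = -0.00272°, Δλ = -0.00071°.
Converting to metres (1° lat = 111177 m, cos φ = 0.842546): observed ΔN = -302.4 m, observed ΔE = -66.5 m.
Subtracting the expected shift leaves a residual of -302.4 − (-320.8) = 18.4 m north and -66.5 − (-83.8) = 17.3 m east.
Residual distance = √(18.4² + 17.3²) = 25.2 m.

25 m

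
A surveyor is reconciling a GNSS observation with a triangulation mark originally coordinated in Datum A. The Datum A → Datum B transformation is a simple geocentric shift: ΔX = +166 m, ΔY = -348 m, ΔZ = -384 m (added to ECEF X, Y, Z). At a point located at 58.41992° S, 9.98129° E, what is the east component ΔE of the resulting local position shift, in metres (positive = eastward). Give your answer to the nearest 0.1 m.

At φ = -58.41992°, λ = 9.98129°: sin φ = -0.851909, cos φ = 0.523690, sin λ = 0.173327, cos λ = 0.984864.
ΔE = −sin λ·ΔX + cos λ·ΔY = −(0.173327)·(166) + (0.984864)·(-348) = -371.51 m.

ΔE = -371.5 m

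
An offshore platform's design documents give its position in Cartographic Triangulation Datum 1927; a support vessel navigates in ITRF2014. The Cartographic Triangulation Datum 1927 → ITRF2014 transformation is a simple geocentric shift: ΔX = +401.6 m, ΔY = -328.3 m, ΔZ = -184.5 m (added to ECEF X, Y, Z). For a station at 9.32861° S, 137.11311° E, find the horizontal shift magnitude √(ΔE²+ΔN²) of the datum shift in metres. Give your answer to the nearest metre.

268 m

The local east axis at (φ, λ) is (−sin λ, cos λ, 0), so ΔE = −sin(137.11311°)·401.6 + cos(137.11311°)·(-328.3) = -32.77 m.
The local north axis is (−sin φ cos λ, −sin φ sin λ, cos φ), giving ΔN = -47.697 − 36.217 − 182.060 = -265.97 m.
Horizontal magnitude = √(ΔE² + ΔN²) = √((-32.77)² + (-265.97)²) = 267.98 m.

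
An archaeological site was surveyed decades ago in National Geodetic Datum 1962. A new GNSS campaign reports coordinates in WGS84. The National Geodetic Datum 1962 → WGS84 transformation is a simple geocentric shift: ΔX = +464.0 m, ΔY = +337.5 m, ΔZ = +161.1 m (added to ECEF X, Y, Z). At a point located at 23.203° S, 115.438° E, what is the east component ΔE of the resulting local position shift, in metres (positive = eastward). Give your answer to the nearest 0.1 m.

ΔE = -564.0 m

The local east axis at (φ, λ) is (−sin λ, cos λ, 0), so ΔE = −sin(115.438°)·464.0 + cos(115.438°)·337.5 = -563.98 m.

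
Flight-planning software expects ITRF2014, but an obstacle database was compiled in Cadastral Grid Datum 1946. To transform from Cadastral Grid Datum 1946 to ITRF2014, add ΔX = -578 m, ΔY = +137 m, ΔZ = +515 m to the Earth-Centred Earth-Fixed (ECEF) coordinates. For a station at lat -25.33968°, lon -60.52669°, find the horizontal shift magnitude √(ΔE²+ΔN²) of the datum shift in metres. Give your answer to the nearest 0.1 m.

The local east axis at (φ, λ) is (−sin λ, cos λ, 0), so ΔE = −sin(-60.52669°)·(-578) + cos(-60.52669°)·137 = -435.79 m.
The local north axis is (−sin φ cos λ, −sin φ sin λ, cos φ), giving ΔN = -121.713 − 51.046 + 465.450 = 292.69 m.
Horizontal magnitude = √(ΔE² + ΔN²) = √((-435.79)² + 292.69²) = 524.96 m.

525.0 m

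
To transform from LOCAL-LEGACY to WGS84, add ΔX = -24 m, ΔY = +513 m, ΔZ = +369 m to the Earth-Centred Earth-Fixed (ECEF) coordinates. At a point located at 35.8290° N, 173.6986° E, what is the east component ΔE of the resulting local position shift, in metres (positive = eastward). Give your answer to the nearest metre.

ΔE = -507 m

At φ = 35.8290°, λ = 173.6986°: sin φ = 0.585368, cos φ = 0.810768, sin λ = 0.109759, cos λ = -0.993958.
ΔE = −sin λ·ΔX + cos λ·ΔY = −(0.109759)·(-24) + (-0.993958)·(513) = -507.27 m.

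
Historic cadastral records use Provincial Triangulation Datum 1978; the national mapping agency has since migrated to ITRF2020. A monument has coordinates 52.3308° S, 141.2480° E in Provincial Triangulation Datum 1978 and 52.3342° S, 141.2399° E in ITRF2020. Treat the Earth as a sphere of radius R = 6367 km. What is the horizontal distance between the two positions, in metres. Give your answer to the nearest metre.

667 m

Δφ = -52.3342° − -52.3308° = -0.0034°; Δλ = 141.2399° − 141.2480° = -0.0081°.
1° along a meridian = πR/180 = 111125 m.
ΔN = Δφ × 111125 = -377.8 m; ΔE = Δλ × 111125 × cos(-52.3308°) = -0.0081 × 111125 × 0.611102 = -550.1 m.
Distance = √(ΔE² + ΔN²) = √((-550.1)² + (-377.8)²) = 667.3 m.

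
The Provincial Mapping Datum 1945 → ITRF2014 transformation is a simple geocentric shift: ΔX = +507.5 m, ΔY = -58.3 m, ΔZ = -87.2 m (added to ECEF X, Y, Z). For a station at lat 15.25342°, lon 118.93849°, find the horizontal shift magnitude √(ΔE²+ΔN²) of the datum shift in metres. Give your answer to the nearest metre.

416 m

The local east axis at (φ, λ) is (−sin λ, cos λ, 0), so ΔE = −sin(118.93849°)·507.5 + cos(118.93849°)·(-58.3) = -415.92 m.
The local north axis is (−sin φ cos λ, −sin φ sin λ, cos φ), giving ΔN = 64.605 + 13.423 − 84.128 = -6.10 m.
Horizontal magnitude = √(ΔE² + ΔN²) = √((-415.92)² + (-6.10)²) = 415.97 m.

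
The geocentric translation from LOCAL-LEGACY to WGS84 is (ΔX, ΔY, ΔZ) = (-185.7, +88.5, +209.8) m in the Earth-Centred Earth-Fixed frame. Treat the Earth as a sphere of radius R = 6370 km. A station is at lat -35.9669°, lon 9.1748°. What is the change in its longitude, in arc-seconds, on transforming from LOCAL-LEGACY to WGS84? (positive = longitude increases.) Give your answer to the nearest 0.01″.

sin φ = -0.587318, cos φ = 0.809356, sin λ = 0.159447, cos λ = 0.987206.
East component: ΔE = −sin λ·ΔX + cos λ·ΔY = −(0.159447)(-185.7) + (0.987206)(88.5) = 116.98 m.
1° of latitude spans πR/180 = 111177 m; at latitude φ, 1° of longitude spans that × cos φ = 89982.2 m, so Δλ = 116.98 / 89982.2 × 3600 = 4.680″.

Δλ = 4.68″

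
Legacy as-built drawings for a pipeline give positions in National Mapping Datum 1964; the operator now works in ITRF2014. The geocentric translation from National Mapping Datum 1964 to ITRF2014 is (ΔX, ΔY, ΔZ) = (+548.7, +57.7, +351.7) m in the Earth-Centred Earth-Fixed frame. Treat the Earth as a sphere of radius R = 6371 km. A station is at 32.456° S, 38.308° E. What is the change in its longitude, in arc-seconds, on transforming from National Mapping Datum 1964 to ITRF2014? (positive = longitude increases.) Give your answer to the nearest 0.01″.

Δλ = -11.31″

sin φ = -0.536652, cos φ = 0.843804, sin λ = 0.619889, cos λ = 0.784690.
East component: ΔE = −sin λ·ΔX + cos λ·ΔY = −(0.619889)(548.7) + (0.784690)(57.7) = -294.86 m.
1° of latitude spans πR/180 = 111195 m; at latitude φ, 1° of longitude spans that × cos φ = 93826.7 m, so Δλ = -294.86 / 93826.7 × 3600 = -11.313″.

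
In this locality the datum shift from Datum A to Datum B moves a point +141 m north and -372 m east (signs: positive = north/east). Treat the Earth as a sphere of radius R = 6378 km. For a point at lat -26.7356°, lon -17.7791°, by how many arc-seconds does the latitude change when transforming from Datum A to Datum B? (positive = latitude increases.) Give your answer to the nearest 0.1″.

On a sphere of radius R, 1 rad of latitude = R, so Δφ = ΔN / R = 141.0 / 6378000 = 2.2107e-05 rad = 4.560″.

Δφ = 4.6″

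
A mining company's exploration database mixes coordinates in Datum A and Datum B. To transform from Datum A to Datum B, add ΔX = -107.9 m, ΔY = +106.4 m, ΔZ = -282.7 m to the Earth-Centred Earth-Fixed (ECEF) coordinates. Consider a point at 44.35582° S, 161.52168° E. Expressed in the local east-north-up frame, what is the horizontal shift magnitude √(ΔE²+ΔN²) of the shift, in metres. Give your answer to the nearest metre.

126 m

At φ = -44.35582°, λ = 161.52168°: sin φ = -0.699112, cos φ = 0.715012, sin λ = 0.316946, cos λ = -0.948444.
ΔE = −sin λ·ΔX + cos λ·ΔY = −(0.316946)·(-107.9) + (-0.948444)·(106.4) = -66.72 m.
ΔN = −sin φ cos λ·ΔX − sin φ sin λ·ΔY + cos φ·ΔZ = −(-0.699112)(-0.948444)(-107.9) − (-0.699112)(0.316946)(106.4) + (0.715012)(-282.7) = -107.01 m.
Horizontal magnitude = √(ΔE² + ΔN²) = √((-66.72)² + (-107.01)²) = 126.11 m.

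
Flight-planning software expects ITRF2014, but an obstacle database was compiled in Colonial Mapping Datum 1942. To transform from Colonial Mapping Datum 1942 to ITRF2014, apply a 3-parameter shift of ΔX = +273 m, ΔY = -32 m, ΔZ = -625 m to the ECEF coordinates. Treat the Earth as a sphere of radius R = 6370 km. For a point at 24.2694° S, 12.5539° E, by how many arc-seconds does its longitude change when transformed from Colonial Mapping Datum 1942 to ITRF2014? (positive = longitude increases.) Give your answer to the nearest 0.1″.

Δλ = -3.2″

sin φ = -0.411028, cos φ = 0.911623, sin λ = 0.217358, cos λ = 0.976092.
East component: ΔE = −sin λ·ΔX + cos λ·ΔY = −(0.217358)(273) + (0.976092)(-32) = -90.57 m.
1° of latitude spans πR/180 = 111177 m; at latitude φ, 1° of longitude spans that × cos φ = 101351.9 m, so Δλ = -90.57 / 101351.9 × 3600 = -3.217″.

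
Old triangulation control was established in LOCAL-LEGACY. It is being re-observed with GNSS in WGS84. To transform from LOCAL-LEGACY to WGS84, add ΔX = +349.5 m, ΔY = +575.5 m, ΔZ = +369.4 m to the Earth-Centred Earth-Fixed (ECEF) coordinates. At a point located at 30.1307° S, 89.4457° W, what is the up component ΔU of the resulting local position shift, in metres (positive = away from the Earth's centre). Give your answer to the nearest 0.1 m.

ΔU = -680.2 m

The local up (radial) axis is (cos φ cos λ, cos φ sin λ, sin φ), giving ΔU = 2.924 − 497.717 − 185.429 = -680.22 m.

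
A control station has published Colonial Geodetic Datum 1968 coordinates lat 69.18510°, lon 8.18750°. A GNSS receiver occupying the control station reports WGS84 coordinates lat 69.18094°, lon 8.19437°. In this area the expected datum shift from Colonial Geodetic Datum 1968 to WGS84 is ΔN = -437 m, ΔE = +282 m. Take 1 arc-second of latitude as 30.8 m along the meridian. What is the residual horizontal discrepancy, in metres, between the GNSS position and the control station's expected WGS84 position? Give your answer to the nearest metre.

Observed coordinate differences: Δφ = -0.00416°, Δλ = +0.00687°.
Converting to metres (1° lat = 110880 m, cos φ = 0.355350): observed ΔN = -461.3 m, observed ΔE = 270.7 m.
Subtracting the expected shift leaves a residual of -461.3 − (-437) = -24.3 m north and 270.7 − (282) = -11.3 m east.
Residual distance = √((-24.3)² + (-11.3)²) = 26.8 m.

27 m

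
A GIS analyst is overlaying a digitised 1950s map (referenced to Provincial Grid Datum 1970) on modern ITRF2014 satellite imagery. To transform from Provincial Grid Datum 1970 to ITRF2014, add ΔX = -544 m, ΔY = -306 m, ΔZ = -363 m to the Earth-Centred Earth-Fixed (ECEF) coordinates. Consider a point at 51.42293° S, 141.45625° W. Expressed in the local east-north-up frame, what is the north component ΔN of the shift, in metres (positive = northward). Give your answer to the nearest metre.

At φ = -51.42293°, λ = -141.45625°: sin φ = -0.781770, cos φ = 0.623567, sin λ = -0.623112, cos λ = -0.782133.
ΔN = −sin φ cos λ·ΔX − sin φ sin λ·ΔY + cos φ·ΔZ = −(-0.781770)(-0.782133)(-544) − (-0.781770)(-0.623112)(-306) + (0.623567)(-363) = 255.33 m.

ΔN = 255 m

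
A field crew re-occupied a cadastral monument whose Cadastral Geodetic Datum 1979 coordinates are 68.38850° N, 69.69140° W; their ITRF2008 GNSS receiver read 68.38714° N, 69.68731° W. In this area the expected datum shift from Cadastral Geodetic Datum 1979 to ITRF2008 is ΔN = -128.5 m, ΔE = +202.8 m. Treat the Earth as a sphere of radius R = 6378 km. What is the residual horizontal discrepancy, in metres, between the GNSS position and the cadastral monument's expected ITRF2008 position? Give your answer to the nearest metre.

Observed coordinate differences: Δφ = -0.00136°, Δλ = +0.00409°.
Converting to metres (1° lat = 111317 m, cos φ = 0.368311): observed ΔN = -151.4 m, observed ΔE = 167.7 m.
Subtracting the expected shift leaves a residual of -151.4 − (-128.5) = -22.9 m north and 167.7 − (202.8) = -35.1 m east.
Residual distance = √((-22.9)² + (-35.1)²) = 41.9 m.

42 m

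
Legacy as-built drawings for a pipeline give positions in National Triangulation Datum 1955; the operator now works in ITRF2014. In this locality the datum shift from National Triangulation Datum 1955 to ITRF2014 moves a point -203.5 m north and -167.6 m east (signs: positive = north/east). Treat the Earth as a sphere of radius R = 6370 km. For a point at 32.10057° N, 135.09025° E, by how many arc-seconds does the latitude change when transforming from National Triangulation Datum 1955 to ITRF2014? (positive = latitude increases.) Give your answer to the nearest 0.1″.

Δφ = -6.6″

On a sphere of radius R, 1 rad of latitude = R, so Δφ = ΔN / R = -203.5 / 6370000 = -3.1947e-05 rad = -6.589″.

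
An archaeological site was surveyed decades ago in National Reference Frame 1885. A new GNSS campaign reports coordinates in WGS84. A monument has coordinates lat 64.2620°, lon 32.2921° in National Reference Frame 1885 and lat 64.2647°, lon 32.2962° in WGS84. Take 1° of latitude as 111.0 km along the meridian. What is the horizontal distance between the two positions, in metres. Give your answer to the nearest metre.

Δφ = 64.2647° − 64.2620° = +0.0027°; Δλ = 32.2962° − 32.2921° = +0.0041°.
ΔN = Δφ × 111000 = 299.7 m; ΔE = Δλ × 111000 × cos(64.2620°) = +0.0041 × 111000 × 0.434257 = 197.6 m.
Distance = √(ΔE² + ΔN²) = √(197.6² + 299.7²) = 359.0 m.

359 m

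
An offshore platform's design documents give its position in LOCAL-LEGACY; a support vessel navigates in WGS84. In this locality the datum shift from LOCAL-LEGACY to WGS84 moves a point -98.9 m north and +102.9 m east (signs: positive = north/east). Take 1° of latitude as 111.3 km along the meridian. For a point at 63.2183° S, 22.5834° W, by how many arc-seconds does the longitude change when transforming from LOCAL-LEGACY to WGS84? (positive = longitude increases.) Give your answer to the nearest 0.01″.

At latitude -63.2183°, cos φ = 0.450592.
1° of longitude at this latitude = 111.3 × cos φ = 50.15 km, so Δλ = 102.9 / 50150.9 = 0.0020518° = 7.387″.

Δλ = 7.39″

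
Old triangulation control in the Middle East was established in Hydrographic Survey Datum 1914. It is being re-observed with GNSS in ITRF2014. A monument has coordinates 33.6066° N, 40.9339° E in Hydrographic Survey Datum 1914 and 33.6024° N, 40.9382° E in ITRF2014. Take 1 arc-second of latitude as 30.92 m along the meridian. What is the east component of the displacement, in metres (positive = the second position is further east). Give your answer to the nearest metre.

Δφ = 33.6024° − 33.6066° = -0.0042°; Δλ = 40.9382° − 40.9339° = +0.0043°.
1° of latitude = 3600 × 30.92 = 111312 m.
ΔN = Δφ × 111312 = -467.5 m; ΔE = Δλ × 111312 × cos(33.6066°) = +0.0043 × 111312 × 0.832857 = 398.6 m.

ΔE = 399 m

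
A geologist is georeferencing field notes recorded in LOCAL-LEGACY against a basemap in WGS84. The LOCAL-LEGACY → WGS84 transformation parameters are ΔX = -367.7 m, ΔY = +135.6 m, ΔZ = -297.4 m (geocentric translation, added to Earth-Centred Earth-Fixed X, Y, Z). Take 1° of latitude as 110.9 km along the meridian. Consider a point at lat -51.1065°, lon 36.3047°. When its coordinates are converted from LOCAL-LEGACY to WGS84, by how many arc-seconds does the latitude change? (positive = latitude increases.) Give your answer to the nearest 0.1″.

sin φ = -0.778314, cos φ = 0.627875, sin λ = 0.592079, cos λ = 0.805880.
North component: ΔN = −sin φ cos λ·ΔX − sin φ sin λ·ΔY + cos φ·ΔZ = −(-0.778314)(0.805880)(-367.7) − (-0.778314)(0.592079)(135.6) + (0.627875)(-297.4) = -354.87 m.
1° of latitude spans 110900 m, so Δφ = -354.87 / 110900 × 3600 = -11.520″.

Δφ = -11.5″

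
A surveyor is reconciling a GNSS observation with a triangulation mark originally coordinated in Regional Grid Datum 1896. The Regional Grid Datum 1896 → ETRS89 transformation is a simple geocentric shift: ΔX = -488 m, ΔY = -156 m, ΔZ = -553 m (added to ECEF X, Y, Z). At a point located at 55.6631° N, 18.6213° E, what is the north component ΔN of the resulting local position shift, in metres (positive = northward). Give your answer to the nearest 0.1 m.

ΔN = 111.1 m

The local north axis is (−sin φ cos λ, −sin φ sin λ, cos φ), giving ΔN = 381.864 + 41.132 − 311.924 = 111.07 m.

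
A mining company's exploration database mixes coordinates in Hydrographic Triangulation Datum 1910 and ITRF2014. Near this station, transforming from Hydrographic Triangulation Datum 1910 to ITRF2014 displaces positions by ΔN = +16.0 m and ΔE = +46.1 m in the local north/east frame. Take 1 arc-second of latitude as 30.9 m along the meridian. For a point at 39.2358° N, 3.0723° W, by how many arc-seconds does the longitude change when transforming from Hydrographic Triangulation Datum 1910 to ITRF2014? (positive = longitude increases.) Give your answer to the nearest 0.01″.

Δλ = 1.93″

At latitude 39.2358°, cos φ = 0.774549.
1″ of longitude at this latitude = 30.90 × cos φ = 23.9336 m, so Δλ = 46.1 / 23.9336 = 1.926″.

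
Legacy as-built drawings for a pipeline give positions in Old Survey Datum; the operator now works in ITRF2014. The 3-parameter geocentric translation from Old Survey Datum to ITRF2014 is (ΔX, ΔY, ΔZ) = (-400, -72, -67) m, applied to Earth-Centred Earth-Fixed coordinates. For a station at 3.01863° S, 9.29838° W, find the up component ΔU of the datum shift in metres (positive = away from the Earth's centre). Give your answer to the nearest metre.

ΔU = -379 m

The local up (radial) axis is (cos φ cos λ, cos φ sin λ, sin φ), giving ΔU = -394.196 + 11.617 + 3.528 = -379.05 m.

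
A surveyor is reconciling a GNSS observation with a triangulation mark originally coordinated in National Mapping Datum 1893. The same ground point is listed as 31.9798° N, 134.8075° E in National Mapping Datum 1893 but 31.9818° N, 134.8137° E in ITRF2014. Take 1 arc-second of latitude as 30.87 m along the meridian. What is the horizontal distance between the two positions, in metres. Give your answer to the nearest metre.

625 m

Δφ = 31.9818° − 31.9798° = +0.0020°; Δλ = 134.8137° − 134.8075° = +0.0062°.
1° of latitude = 3600 × 30.87 = 111132 m.
ΔN = Δφ × 111132 = 222.3 m; ΔE = Δλ × 111132 × cos(31.9798°) = +0.0062 × 111132 × 0.848235 = 584.4 m.
Distance = √(ΔE² + ΔN²) = √(584.4² + 222.3²) = 625.3 m.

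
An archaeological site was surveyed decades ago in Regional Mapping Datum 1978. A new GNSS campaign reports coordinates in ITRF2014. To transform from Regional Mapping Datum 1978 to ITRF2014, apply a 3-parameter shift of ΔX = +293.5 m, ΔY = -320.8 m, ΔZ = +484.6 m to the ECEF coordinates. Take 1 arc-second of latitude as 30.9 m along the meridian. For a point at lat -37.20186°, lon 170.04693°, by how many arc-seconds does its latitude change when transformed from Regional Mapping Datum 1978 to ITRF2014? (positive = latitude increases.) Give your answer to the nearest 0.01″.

sin φ = -0.604625, cos φ = 0.796510, sin λ = 0.172841, cos λ = -0.984950.
North component: ΔN = −sin φ cos λ·ΔX − sin φ sin λ·ΔY + cos φ·ΔZ = −(-0.604625)(-0.984950)(293.5) − (-0.604625)(0.172841)(-320.8) + (0.796510)(484.6) = 177.68 m.
1° of latitude spans 3600 × 30.90 = 111240 m, so Δφ = 177.68 / 111240 × 3600 = 5.750″.

Δφ = 5.75″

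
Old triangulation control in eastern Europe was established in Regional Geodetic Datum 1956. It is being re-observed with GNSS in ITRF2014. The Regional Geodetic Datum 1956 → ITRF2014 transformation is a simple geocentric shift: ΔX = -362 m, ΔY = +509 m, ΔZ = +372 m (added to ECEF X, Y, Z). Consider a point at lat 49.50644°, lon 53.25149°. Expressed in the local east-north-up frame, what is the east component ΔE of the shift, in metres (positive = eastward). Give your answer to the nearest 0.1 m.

At φ = 49.50644°, λ = 53.25149°: sin φ = 0.760479, cos φ = 0.649363, sin λ = 0.801269, cos λ = 0.598304.
ΔE = −sin λ·ΔX + cos λ·ΔY = −(0.801269)·(-362) + (0.598304)·(509) = 594.60 m.

ΔE = 594.6 m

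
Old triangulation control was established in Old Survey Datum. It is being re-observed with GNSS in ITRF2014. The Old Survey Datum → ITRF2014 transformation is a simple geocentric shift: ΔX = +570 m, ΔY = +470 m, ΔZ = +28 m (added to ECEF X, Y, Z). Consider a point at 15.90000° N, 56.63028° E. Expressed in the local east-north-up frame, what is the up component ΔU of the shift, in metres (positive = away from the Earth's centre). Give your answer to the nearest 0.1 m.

At φ = 15.90000°, λ = 56.63028°: sin φ = 0.273959, cos φ = 0.961741, sin λ = 0.835139, cos λ = 0.550039.
ΔU = cos φ cos λ·ΔX + cos φ sin λ·ΔY + sin φ·ΔZ = (0.961741)(0.550039)(570) + (0.961741)(0.835139)(470) + (0.273959)(28) = 686.70 m.

ΔU = 686.7 m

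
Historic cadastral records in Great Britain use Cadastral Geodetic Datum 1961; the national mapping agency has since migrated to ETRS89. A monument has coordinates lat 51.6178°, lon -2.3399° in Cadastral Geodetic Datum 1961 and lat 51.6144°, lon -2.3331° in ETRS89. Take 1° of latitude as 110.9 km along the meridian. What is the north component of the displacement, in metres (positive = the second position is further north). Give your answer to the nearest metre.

ΔN = -377 m

Δφ = 51.6144° − 51.6178° = -0.0034°; Δλ = -2.3331° − -2.3399° = +0.0068°.
ΔN = Δφ × 110900 = -377.1 m; ΔE = Δλ × 110900 × cos(51.6178°) = +0.0068 × 110900 × 0.620904 = 468.2 m.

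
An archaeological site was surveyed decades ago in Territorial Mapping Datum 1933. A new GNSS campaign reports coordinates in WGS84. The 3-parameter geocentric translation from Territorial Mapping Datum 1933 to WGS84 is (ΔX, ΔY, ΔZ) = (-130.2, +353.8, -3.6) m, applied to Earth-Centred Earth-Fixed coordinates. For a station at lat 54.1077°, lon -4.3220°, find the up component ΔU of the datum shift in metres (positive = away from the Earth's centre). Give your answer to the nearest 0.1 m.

The local up (radial) axis is (cos φ cos λ, cos φ sin λ, sin φ), giving ΔU = -76.114 − 15.632 − 2.916 = -94.66 m.

ΔU = -94.7 m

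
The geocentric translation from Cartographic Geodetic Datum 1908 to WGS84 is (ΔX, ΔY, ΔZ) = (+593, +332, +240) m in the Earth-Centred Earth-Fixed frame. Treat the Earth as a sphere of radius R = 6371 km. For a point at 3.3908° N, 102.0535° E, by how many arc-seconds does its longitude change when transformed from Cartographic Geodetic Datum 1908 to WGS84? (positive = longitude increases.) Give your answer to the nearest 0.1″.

Δλ = -21.1″

sin φ = 0.059146, cos φ = 0.998249, sin λ = 0.977953, cos λ = -0.208825.
East component: ΔE = −sin λ·ΔX + cos λ·ΔY = −(0.977953)(593) + (-0.208825)(332) = -649.26 m.
1° of latitude spans πR/180 = 111195 m; at latitude φ, 1° of longitude spans that × cos φ = 111000.3 m, so Δλ = -649.26 / 111000.3 × 3600 = -21.057″.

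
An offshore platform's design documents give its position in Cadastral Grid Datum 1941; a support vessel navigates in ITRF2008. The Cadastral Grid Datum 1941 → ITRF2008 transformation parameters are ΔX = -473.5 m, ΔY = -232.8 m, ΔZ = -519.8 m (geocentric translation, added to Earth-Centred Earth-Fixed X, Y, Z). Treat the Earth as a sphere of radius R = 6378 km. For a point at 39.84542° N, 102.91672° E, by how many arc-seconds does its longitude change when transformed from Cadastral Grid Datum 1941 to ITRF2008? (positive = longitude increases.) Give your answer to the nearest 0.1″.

Δλ = 21.6″

sin φ = 0.640719, cos φ = 0.767776, sin λ = 0.974696, cos λ = -0.223535.
East component: ΔE = −sin λ·ΔX + cos λ·ΔY = −(0.974696)(-473.5) + (-0.223535)(-232.8) = 513.56 m.
1° of latitude spans πR/180 = 111317 m; at latitude φ, 1° of longitude spans that × cos φ = 85466.6 m, so Δλ = 513.56 / 85466.6 × 3600 = 21.632″.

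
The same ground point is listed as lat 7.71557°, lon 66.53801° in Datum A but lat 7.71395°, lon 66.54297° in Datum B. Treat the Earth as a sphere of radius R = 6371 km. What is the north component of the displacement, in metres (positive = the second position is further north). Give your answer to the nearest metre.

Δφ = 7.71395° − 7.71557° = -0.00162°; Δλ = 66.54297° − 66.53801° = +0.00496°.
1° along a meridian = πR/180 = 111195 m.
ΔN = Δφ × 111195 = -180.1 m; ΔE = Δλ × 111195 × cos(7.71557°) = +0.00496 × 111195 × 0.990947 = 546.5 m.

ΔN = -180 m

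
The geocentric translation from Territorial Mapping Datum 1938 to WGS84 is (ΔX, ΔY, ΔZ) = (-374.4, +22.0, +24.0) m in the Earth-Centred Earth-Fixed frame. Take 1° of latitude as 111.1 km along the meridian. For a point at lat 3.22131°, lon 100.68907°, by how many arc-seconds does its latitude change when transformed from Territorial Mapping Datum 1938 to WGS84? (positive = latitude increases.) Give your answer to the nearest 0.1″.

Δφ = 0.6″

sin φ = 0.056193, cos φ = 0.998420, sin λ = 0.982648, cos λ = -0.185479.
North component: ΔN = −sin φ cos λ·ΔX − sin φ sin λ·ΔY + cos φ·ΔZ = −(0.056193)(-0.185479)(-374.4) − (0.056193)(0.982648)(22.0) + (0.998420)(24.0) = 18.85 m.
1° of latitude spans 111100 m, so Δφ = 18.85 / 111100 × 3600 = 0.611″.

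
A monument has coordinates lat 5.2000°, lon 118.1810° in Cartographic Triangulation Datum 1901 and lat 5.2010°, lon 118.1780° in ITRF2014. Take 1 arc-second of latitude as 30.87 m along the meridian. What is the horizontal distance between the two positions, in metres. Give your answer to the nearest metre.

350 m

Δφ = 5.2010° − 5.2000° = +0.0010°; Δλ = 118.1780° − 118.1810° = -0.0030°.
1° of latitude = 3600 × 30.87 = 111132 m.
ΔN = Δφ × 111132 = 111.1 m; ΔE = Δλ × 111132 × cos(5.2000°) = -0.0030 × 111132 × 0.995884 = -332.0 m.
Distance = √(ΔE² + ΔN²) = √((-332.0)² + 111.1²) = 350.1 m.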